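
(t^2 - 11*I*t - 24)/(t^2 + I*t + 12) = (t - 8*I)/(t + 4*I)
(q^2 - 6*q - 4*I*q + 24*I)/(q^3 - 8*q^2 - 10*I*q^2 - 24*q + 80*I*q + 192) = (q - 6)/(q^2 + q*(-8 - 6*I) + 48*I)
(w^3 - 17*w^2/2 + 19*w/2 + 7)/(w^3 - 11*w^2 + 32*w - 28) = (w + 1/2)/(w - 2)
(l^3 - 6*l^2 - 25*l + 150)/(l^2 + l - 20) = (l^2 - 11*l + 30)/(l - 4)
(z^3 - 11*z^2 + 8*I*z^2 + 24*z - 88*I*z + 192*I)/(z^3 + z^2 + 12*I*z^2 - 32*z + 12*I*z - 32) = (z^2 - 11*z + 24)/(z^2 + z*(1 + 4*I) + 4*I)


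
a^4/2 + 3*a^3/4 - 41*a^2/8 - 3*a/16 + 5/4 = (a/2 + 1/4)*(a - 5/2)*(a - 1/2)*(a + 4)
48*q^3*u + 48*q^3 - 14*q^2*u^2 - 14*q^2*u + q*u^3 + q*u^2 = (-8*q + u)*(-6*q + u)*(q*u + q)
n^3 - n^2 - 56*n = n*(n - 8)*(n + 7)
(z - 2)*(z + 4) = z^2 + 2*z - 8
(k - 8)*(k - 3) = k^2 - 11*k + 24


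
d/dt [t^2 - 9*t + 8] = 2*t - 9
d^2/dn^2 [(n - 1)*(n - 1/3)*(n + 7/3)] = 6*n + 2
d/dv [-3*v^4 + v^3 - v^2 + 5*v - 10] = -12*v^3 + 3*v^2 - 2*v + 5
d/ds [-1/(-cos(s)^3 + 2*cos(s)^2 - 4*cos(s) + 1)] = (3*cos(s)^2 - 4*cos(s) + 4)*sin(s)/(cos(s)^3 - 2*cos(s)^2 + 4*cos(s) - 1)^2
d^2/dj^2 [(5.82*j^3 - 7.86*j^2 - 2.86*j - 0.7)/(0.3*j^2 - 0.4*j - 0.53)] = (-8.88178419700125e-16*j^5 + 1.77635683940025e-15*j^4 + 1.31196*j^3 - 0.473400000000003*j^2 + 7.584588*j - 3.649708)/(0.027*j^6 - 0.108*j^5 + 0.000900000000000012*j^4 + 0.3176*j^3 - 0.00159000000000004*j^2 - 0.33708*j - 0.148877)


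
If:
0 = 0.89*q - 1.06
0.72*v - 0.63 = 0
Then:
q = 1.19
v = 0.88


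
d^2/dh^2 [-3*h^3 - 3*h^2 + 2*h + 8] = -18*h - 6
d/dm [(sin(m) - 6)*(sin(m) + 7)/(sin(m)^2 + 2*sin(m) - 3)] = (sin(m)^2 + 78*sin(m) + 81)*cos(m)/((sin(m) - 1)^2*(sin(m) + 3)^2)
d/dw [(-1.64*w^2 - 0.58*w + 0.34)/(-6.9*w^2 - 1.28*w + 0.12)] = (-1.9028*w^2 + 4.2984*w + 0.3656)/(47.61*w^4 + 17.664*w^3 - 0.0175999999999998*w^2 - 0.3072*w + 0.0144)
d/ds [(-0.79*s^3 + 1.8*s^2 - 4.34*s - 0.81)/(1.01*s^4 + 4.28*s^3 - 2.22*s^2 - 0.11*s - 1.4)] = (0.7979*s^6 - 3.636*s^5 + 7.2*s^4 + 40.5966*s^3 + 3.8856*s^2 - 8.6364*s + 5.9869)/(1.0201*s^8 + 8.6456*s^7 + 13.834*s^6 - 19.2254*s^5 + 1.1588*s^4 - 11.4956*s^3 + 6.2281*s^2 + 0.308*s + 1.96)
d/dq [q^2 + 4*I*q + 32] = 2*q + 4*I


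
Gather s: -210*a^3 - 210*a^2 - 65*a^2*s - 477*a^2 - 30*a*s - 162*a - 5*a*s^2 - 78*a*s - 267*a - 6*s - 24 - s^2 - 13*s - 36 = -210*a^3 - 687*a^2 - 429*a + s^2*(-5*a - 1) + s*(-65*a^2 - 108*a - 19) - 60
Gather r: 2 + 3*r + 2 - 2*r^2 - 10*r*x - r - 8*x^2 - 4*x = -2*r^2 + r*(2 - 10*x) - 8*x^2 - 4*x + 4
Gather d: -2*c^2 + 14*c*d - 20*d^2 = -2*c^2 + 14*c*d - 20*d^2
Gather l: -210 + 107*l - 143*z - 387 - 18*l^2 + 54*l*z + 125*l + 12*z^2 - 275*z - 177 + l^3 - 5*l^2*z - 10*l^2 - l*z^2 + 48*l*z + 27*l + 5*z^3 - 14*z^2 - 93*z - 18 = l^3 + l^2*(-5*z - 28) + l*(-z^2 + 102*z + 259) + 5*z^3 - 2*z^2 - 511*z - 792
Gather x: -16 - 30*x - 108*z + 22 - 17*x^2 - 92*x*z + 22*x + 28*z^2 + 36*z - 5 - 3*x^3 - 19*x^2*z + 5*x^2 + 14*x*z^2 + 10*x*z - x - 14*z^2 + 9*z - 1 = -3*x^3 + x^2*(-19*z - 12) + x*(14*z^2 - 82*z - 9) + 14*z^2 - 63*z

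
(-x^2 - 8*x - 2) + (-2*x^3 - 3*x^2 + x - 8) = -2*x^3 - 4*x^2 - 7*x - 10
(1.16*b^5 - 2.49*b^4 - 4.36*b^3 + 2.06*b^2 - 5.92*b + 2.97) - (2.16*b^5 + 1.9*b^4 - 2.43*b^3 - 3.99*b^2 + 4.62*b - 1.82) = -1.0*b^5 - 4.39*b^4 - 1.93*b^3 + 6.05*b^2 - 10.54*b + 4.79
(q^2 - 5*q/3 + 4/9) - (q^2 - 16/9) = 20/9 - 5*q/3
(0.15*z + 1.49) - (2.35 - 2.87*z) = 3.02*z - 0.86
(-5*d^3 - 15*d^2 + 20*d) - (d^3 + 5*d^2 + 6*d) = -6*d^3 - 20*d^2 + 14*d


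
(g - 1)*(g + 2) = g^2 + g - 2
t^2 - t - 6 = (t - 3)*(t + 2)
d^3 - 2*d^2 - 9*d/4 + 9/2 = (d - 2)*(d - 3/2)*(d + 3/2)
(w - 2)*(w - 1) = w^2 - 3*w + 2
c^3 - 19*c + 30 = (c - 3)*(c - 2)*(c + 5)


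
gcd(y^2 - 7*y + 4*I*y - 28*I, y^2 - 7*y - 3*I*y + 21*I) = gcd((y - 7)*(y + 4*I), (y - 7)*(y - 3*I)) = y - 7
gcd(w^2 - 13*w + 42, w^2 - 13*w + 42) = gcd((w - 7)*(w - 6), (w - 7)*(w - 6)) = w^2 - 13*w + 42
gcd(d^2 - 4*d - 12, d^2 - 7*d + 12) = 1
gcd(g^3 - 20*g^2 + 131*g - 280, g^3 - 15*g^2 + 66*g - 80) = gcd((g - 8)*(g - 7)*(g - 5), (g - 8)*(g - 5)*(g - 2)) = g^2 - 13*g + 40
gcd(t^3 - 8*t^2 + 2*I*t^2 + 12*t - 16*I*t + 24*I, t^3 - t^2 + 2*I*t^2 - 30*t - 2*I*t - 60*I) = t^2 + t*(-6 + 2*I) - 12*I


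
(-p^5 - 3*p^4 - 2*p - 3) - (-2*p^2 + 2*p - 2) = -p^5 - 3*p^4 + 2*p^2 - 4*p - 1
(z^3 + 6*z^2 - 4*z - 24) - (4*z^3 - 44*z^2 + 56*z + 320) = -3*z^3 + 50*z^2 - 60*z - 344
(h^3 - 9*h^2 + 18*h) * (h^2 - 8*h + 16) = h^5 - 17*h^4 + 106*h^3 - 288*h^2 + 288*h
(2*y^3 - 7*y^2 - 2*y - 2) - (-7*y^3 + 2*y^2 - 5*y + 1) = 9*y^3 - 9*y^2 + 3*y - 3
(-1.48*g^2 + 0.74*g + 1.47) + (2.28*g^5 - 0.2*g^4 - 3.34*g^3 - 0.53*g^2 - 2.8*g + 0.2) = 2.28*g^5 - 0.2*g^4 - 3.34*g^3 - 2.01*g^2 - 2.06*g + 1.67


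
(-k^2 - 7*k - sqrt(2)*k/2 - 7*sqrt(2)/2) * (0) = 0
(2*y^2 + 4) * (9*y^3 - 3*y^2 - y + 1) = 18*y^5 - 6*y^4 + 34*y^3 - 10*y^2 - 4*y + 4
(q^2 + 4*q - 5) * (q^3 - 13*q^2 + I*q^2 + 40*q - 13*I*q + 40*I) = q^5 - 9*q^4 + I*q^4 - 17*q^3 - 9*I*q^3 + 225*q^2 - 17*I*q^2 - 200*q + 225*I*q - 200*I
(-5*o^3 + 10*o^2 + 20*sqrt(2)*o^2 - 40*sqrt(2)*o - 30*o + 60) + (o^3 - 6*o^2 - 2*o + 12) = -4*o^3 + 4*o^2 + 20*sqrt(2)*o^2 - 40*sqrt(2)*o - 32*o + 72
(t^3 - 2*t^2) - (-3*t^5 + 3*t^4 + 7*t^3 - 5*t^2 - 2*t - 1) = 3*t^5 - 3*t^4 - 6*t^3 + 3*t^2 + 2*t + 1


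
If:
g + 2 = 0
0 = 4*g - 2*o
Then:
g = -2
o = -4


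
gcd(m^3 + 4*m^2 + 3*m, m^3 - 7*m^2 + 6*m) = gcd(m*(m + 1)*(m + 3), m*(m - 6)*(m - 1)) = m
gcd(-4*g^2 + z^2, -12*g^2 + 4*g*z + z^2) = -2*g + z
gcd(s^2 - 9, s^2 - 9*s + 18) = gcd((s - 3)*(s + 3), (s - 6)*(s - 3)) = s - 3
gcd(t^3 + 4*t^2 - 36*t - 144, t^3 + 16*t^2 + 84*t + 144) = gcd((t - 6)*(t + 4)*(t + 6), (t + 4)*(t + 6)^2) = t^2 + 10*t + 24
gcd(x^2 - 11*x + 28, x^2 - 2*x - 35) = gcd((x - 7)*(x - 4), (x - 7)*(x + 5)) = x - 7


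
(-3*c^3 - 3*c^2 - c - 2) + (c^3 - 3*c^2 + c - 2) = -2*c^3 - 6*c^2 - 4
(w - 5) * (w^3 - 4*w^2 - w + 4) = w^4 - 9*w^3 + 19*w^2 + 9*w - 20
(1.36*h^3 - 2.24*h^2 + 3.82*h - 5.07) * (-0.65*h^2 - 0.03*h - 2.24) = -0.884*h^5 + 1.4152*h^4 - 5.4622*h^3 + 8.1985*h^2 - 8.4047*h + 11.3568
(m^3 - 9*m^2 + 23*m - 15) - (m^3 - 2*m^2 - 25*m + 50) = -7*m^2 + 48*m - 65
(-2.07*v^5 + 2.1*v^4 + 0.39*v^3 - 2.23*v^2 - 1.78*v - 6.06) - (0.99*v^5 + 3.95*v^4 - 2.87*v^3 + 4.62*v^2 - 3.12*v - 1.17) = -3.06*v^5 - 1.85*v^4 + 3.26*v^3 - 6.85*v^2 + 1.34*v - 4.89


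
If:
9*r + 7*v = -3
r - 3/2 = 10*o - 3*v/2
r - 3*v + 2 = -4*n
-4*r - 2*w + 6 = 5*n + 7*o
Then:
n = 6641/1524 - 340*w/381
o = 277/1524 - 26*w/381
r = 280*w/381 - 1625/381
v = 642/127 - 120*w/127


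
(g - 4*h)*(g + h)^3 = g^4 - g^3*h - 9*g^2*h^2 - 11*g*h^3 - 4*h^4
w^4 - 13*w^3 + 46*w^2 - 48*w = w*(w - 8)*(w - 3)*(w - 2)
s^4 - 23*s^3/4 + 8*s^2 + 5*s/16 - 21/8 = (s - 7/2)*(s - 2)*(s - 3/4)*(s + 1/2)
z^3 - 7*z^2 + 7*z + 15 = (z - 5)*(z - 3)*(z + 1)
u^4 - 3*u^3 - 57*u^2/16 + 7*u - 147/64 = (u - 7/2)*(u - 3/4)*(u - 1/2)*(u + 7/4)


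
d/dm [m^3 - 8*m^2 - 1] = m*(3*m - 16)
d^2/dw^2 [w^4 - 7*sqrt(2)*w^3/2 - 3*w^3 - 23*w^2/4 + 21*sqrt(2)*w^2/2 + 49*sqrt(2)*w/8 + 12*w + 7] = 12*w^2 - 21*sqrt(2)*w - 18*w - 23/2 + 21*sqrt(2)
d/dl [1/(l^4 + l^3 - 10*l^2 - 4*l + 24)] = (-4*l^3 - 3*l^2 + 20*l + 4)/(l^4 + l^3 - 10*l^2 - 4*l + 24)^2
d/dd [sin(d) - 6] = cos(d)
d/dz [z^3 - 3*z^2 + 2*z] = 3*z^2 - 6*z + 2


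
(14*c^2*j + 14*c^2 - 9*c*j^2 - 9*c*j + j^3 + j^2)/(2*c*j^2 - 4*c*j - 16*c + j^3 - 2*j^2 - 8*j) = (-14*c^2*j - 14*c^2 + 9*c*j^2 + 9*c*j - j^3 - j^2)/(-2*c*j^2 + 4*c*j + 16*c - j^3 + 2*j^2 + 8*j)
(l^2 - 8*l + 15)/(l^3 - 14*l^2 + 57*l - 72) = (l - 5)/(l^2 - 11*l + 24)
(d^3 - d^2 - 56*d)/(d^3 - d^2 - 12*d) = (-d^2 + d + 56)/(-d^2 + d + 12)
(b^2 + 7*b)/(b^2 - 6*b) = (b + 7)/(b - 6)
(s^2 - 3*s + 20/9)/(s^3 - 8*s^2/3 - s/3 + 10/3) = (s - 4/3)/(s^2 - s - 2)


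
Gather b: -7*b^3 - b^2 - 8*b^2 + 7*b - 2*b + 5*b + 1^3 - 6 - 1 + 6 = -7*b^3 - 9*b^2 + 10*b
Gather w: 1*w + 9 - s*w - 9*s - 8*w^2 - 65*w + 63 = -9*s - 8*w^2 + w*(-s - 64) + 72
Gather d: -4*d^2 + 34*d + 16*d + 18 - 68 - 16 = -4*d^2 + 50*d - 66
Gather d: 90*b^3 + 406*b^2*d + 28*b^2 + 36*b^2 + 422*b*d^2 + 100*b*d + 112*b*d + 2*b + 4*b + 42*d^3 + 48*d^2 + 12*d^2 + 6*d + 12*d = 90*b^3 + 64*b^2 + 6*b + 42*d^3 + d^2*(422*b + 60) + d*(406*b^2 + 212*b + 18)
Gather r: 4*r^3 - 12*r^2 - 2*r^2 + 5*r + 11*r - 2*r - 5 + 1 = 4*r^3 - 14*r^2 + 14*r - 4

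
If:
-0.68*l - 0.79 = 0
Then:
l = -1.16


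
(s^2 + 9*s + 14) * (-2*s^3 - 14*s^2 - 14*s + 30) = -2*s^5 - 32*s^4 - 168*s^3 - 292*s^2 + 74*s + 420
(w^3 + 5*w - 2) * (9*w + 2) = 9*w^4 + 2*w^3 + 45*w^2 - 8*w - 4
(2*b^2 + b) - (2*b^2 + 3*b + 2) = -2*b - 2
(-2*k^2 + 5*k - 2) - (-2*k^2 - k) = 6*k - 2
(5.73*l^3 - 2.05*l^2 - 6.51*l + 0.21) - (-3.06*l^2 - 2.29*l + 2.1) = 5.73*l^3 + 1.01*l^2 - 4.22*l - 1.89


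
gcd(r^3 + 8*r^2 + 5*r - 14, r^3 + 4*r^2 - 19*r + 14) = r^2 + 6*r - 7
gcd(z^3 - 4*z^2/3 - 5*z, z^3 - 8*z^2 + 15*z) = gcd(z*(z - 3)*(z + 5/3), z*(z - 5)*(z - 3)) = z^2 - 3*z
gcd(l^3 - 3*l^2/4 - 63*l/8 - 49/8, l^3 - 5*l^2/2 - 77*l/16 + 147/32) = l^2 - 7*l/4 - 49/8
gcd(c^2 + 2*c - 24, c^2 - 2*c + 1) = 1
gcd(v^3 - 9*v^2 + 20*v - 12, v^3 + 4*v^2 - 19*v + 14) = v^2 - 3*v + 2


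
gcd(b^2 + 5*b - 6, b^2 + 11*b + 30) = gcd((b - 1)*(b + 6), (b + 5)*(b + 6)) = b + 6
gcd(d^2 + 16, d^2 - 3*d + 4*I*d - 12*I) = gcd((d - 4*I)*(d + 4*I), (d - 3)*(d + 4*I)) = d + 4*I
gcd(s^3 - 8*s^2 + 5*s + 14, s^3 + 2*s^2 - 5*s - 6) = s^2 - s - 2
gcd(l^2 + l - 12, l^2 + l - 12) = l^2 + l - 12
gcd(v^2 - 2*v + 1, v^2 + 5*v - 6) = v - 1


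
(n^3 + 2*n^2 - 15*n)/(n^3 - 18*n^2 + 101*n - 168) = n*(n + 5)/(n^2 - 15*n + 56)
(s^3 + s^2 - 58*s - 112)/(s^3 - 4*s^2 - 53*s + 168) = (s + 2)/(s - 3)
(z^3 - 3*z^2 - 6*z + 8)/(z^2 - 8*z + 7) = (z^2 - 2*z - 8)/(z - 7)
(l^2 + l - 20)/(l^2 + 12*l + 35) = (l - 4)/(l + 7)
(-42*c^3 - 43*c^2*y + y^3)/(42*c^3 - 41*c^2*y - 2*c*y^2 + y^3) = (c + y)/(-c + y)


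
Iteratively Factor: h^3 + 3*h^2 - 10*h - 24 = (h + 2)*(h^2 + h - 12) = (h - 3)*(h + 2)*(h + 4)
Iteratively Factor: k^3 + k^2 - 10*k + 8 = (k + 4)*(k^2 - 3*k + 2) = (k - 2)*(k + 4)*(k - 1)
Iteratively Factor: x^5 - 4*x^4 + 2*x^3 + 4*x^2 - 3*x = (x)*(x^4 - 4*x^3 + 2*x^2 + 4*x - 3) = x*(x - 1)*(x^3 - 3*x^2 - x + 3) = x*(x - 1)*(x + 1)*(x^2 - 4*x + 3) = x*(x - 3)*(x - 1)*(x + 1)*(x - 1)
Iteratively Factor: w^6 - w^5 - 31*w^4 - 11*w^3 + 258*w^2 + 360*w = (w + 2)*(w^5 - 3*w^4 - 25*w^3 + 39*w^2 + 180*w) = (w - 4)*(w + 2)*(w^4 + w^3 - 21*w^2 - 45*w) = w*(w - 4)*(w + 2)*(w^3 + w^2 - 21*w - 45) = w*(w - 4)*(w + 2)*(w + 3)*(w^2 - 2*w - 15) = w*(w - 4)*(w + 2)*(w + 3)^2*(w - 5)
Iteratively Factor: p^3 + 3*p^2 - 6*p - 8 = (p + 1)*(p^2 + 2*p - 8) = (p - 2)*(p + 1)*(p + 4)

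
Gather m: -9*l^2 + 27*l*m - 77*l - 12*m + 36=-9*l^2 - 77*l + m*(27*l - 12) + 36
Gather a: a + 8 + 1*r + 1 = a + r + 9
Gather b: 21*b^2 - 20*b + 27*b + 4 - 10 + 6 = 21*b^2 + 7*b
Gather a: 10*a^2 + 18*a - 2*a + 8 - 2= 10*a^2 + 16*a + 6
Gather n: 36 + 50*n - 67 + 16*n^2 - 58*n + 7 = 16*n^2 - 8*n - 24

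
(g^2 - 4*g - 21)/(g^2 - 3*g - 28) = (g + 3)/(g + 4)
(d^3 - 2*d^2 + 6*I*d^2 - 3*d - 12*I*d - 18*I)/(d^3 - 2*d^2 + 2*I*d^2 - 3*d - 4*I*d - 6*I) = (d + 6*I)/(d + 2*I)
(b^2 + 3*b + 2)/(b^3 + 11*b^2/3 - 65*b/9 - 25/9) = 9*(b^2 + 3*b + 2)/(9*b^3 + 33*b^2 - 65*b - 25)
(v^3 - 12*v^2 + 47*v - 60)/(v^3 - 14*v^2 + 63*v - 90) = (v - 4)/(v - 6)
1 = 1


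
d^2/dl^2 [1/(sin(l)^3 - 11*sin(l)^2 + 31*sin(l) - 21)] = (-9*sin(l)^5 + 112*sin(l)^4 - 422*sin(l)^3 + 236*sin(l)^2 + 1111*sin(l) - 1460)/((sin(l) - 7)^3*(sin(l) - 3)^3*(sin(l) - 1)^2)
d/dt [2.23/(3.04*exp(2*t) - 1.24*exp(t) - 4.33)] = (2.7652 - 13.5584*exp(t))*exp(t)/(-3.04*exp(2*t) + 1.24*exp(t) + 4.33)^2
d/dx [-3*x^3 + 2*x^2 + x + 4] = -9*x^2 + 4*x + 1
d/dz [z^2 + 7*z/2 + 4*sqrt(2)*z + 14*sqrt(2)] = 2*z + 7/2 + 4*sqrt(2)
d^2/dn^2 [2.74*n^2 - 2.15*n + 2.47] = 5.48000000000000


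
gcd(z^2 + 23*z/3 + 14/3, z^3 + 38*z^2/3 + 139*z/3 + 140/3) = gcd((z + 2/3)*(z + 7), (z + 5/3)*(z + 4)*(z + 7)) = z + 7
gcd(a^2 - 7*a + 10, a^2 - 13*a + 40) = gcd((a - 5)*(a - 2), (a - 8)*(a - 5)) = a - 5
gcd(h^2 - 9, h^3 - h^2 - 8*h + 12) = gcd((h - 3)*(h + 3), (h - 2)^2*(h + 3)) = h + 3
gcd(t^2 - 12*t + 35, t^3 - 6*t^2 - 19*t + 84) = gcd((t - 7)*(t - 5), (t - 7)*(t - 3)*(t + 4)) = t - 7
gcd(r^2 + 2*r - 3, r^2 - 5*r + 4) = r - 1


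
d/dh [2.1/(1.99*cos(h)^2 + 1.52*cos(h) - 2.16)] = (8.358*cos(h) + 3.192)*sin(h)/(1.99*cos(h)^2 + 1.52*cos(h) - 2.16)^2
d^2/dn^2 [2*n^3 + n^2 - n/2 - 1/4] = 12*n + 2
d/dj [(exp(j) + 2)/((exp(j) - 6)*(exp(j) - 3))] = (-exp(2*j) - 4*exp(j) + 36)*exp(j)/(exp(4*j) - 18*exp(3*j) + 117*exp(2*j) - 324*exp(j) + 324)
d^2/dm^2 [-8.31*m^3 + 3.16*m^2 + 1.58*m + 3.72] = 6.32 - 49.86*m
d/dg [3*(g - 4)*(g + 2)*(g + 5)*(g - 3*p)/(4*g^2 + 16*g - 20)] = 3*(2*g^3 - 3*g^2*p - 5*g^2 + 6*g*p + 4*g - 30*p + 8)/(4*(g^2 - 2*g + 1))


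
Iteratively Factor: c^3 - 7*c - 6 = (c - 3)*(c^2 + 3*c + 2) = (c - 3)*(c + 2)*(c + 1)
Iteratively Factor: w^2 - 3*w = (w - 3)*(w)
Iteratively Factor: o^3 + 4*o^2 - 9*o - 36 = (o + 4)*(o^2 - 9) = (o + 3)*(o + 4)*(o - 3)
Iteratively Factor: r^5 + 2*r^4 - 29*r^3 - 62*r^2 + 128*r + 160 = (r - 2)*(r^4 + 4*r^3 - 21*r^2 - 104*r - 80) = (r - 2)*(r + 4)*(r^3 - 21*r - 20) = (r - 5)*(r - 2)*(r + 4)*(r^2 + 5*r + 4) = (r - 5)*(r - 2)*(r + 1)*(r + 4)*(r + 4)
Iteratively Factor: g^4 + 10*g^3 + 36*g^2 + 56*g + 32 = (g + 2)*(g^3 + 8*g^2 + 20*g + 16) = (g + 2)*(g + 4)*(g^2 + 4*g + 4) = (g + 2)^2*(g + 4)*(g + 2)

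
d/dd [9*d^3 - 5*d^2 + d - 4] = 27*d^2 - 10*d + 1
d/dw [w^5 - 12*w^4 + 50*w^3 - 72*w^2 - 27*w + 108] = 5*w^4 - 48*w^3 + 150*w^2 - 144*w - 27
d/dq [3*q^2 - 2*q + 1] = 6*q - 2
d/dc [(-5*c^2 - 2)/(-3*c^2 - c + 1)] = (5*c^2 - 22*c - 2)/(9*c^4 + 6*c^3 - 5*c^2 - 2*c + 1)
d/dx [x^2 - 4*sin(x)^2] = 2*x - 4*sin(2*x)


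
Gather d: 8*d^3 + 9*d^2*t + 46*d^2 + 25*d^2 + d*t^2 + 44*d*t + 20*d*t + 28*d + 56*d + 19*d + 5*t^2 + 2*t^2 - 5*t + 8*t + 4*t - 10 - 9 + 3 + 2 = 8*d^3 + d^2*(9*t + 71) + d*(t^2 + 64*t + 103) + 7*t^2 + 7*t - 14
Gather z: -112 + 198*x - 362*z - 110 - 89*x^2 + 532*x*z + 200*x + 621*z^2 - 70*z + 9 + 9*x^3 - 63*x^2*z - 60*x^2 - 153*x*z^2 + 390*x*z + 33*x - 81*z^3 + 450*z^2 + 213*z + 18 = 9*x^3 - 149*x^2 + 431*x - 81*z^3 + z^2*(1071 - 153*x) + z*(-63*x^2 + 922*x - 219) - 195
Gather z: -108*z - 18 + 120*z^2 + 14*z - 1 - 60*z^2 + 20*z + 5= 60*z^2 - 74*z - 14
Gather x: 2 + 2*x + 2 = 2*x + 4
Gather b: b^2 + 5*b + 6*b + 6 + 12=b^2 + 11*b + 18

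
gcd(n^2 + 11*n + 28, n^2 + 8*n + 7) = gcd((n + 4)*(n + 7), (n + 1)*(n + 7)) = n + 7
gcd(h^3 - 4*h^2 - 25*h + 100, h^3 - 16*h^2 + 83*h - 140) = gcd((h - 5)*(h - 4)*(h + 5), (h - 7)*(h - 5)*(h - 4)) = h^2 - 9*h + 20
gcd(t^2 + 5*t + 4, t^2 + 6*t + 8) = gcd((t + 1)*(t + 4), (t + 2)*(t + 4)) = t + 4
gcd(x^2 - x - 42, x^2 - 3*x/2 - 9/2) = 1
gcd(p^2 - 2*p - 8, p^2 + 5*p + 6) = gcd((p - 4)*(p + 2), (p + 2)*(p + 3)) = p + 2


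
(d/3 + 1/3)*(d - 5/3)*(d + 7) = d^3/3 + 19*d^2/9 - 19*d/9 - 35/9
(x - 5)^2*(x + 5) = x^3 - 5*x^2 - 25*x + 125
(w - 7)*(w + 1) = w^2 - 6*w - 7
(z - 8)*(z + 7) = z^2 - z - 56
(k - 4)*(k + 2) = k^2 - 2*k - 8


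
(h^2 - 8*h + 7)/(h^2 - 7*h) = (h - 1)/h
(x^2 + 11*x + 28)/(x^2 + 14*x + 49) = (x + 4)/(x + 7)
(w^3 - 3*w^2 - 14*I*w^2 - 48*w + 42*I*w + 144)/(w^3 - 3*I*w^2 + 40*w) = (w^2 - 3*w*(1 + 2*I) + 18*I)/(w*(w + 5*I))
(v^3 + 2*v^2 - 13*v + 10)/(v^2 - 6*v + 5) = (v^2 + 3*v - 10)/(v - 5)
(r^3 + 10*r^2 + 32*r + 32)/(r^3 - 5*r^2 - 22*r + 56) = (r^2 + 6*r + 8)/(r^2 - 9*r + 14)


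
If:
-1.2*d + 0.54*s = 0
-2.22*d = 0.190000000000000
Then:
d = -0.09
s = -0.19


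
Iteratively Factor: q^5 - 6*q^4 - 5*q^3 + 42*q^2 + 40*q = (q)*(q^4 - 6*q^3 - 5*q^2 + 42*q + 40) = q*(q + 1)*(q^3 - 7*q^2 + 2*q + 40) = q*(q + 1)*(q + 2)*(q^2 - 9*q + 20) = q*(q - 5)*(q + 1)*(q + 2)*(q - 4)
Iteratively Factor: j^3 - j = (j - 1)*(j^2 + j) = (j - 1)*(j + 1)*(j)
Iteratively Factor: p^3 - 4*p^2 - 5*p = (p + 1)*(p^2 - 5*p) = (p - 5)*(p + 1)*(p)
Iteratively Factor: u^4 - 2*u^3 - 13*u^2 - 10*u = (u - 5)*(u^3 + 3*u^2 + 2*u) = (u - 5)*(u + 1)*(u^2 + 2*u) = (u - 5)*(u + 1)*(u + 2)*(u)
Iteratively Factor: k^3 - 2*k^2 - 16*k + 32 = (k + 4)*(k^2 - 6*k + 8) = (k - 4)*(k + 4)*(k - 2)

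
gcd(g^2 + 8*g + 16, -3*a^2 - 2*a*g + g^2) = 1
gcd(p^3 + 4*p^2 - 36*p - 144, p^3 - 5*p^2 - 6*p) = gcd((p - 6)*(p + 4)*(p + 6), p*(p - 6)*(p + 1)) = p - 6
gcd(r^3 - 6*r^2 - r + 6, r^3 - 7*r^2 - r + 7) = r^2 - 1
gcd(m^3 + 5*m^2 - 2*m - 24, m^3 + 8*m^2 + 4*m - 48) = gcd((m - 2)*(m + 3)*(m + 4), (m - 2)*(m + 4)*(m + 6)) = m^2 + 2*m - 8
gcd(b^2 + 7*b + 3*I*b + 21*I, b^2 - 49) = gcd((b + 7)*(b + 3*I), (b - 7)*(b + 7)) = b + 7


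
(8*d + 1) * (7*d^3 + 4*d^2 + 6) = 56*d^4 + 39*d^3 + 4*d^2 + 48*d + 6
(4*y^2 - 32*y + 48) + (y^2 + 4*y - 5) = 5*y^2 - 28*y + 43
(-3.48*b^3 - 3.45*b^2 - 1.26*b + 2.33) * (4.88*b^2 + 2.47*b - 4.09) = -16.9824*b^5 - 25.4316*b^4 - 0.437100000000001*b^3 + 22.3687*b^2 + 10.9085*b - 9.5297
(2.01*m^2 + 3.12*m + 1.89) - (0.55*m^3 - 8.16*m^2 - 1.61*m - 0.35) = -0.55*m^3 + 10.17*m^2 + 4.73*m + 2.24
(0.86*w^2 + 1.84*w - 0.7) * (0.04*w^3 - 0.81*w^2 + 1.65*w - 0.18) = 0.0344*w^5 - 0.623*w^4 - 0.0994000000000004*w^3 + 3.4482*w^2 - 1.4862*w + 0.126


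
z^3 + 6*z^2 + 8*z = z*(z + 2)*(z + 4)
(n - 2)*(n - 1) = n^2 - 3*n + 2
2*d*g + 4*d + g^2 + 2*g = (2*d + g)*(g + 2)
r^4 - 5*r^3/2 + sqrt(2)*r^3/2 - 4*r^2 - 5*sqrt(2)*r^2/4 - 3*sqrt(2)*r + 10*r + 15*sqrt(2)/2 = (r - 5/2)*(r - 3*sqrt(2)/2)*(r + sqrt(2))^2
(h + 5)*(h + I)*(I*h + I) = I*h^3 - h^2 + 6*I*h^2 - 6*h + 5*I*h - 5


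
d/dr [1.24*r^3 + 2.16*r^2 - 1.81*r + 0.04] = 3.72*r^2 + 4.32*r - 1.81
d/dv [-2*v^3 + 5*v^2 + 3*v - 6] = -6*v^2 + 10*v + 3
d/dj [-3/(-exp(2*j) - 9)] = -6*exp(2*j)/(exp(2*j) + 9)^2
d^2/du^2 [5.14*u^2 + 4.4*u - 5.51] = 10.2800000000000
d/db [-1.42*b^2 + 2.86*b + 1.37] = 2.86 - 2.84*b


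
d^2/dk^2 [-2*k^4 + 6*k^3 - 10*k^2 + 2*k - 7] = -24*k^2 + 36*k - 20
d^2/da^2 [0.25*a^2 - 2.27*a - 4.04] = 0.500000000000000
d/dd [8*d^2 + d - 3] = 16*d + 1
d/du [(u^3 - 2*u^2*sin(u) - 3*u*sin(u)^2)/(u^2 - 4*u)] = (-2*u^2*cos(u) + u^2 - 3*u*sin(2*u) + 8*u*cos(u) - 8*u + 3*sin(u)^2 + 8*sin(u) + 12*sin(2*u))/(u^2 - 8*u + 16)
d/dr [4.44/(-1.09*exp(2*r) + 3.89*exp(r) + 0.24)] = (9.6792*exp(r) - 17.2716)*exp(r)/(-1.09*exp(2*r) + 3.89*exp(r) + 0.24)^2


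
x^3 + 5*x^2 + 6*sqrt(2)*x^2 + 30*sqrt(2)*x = x*(x + 5)*(x + 6*sqrt(2))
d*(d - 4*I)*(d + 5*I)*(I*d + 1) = I*d^4 + 21*I*d^2 + 20*d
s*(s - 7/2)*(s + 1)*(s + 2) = s^4 - s^3/2 - 17*s^2/2 - 7*s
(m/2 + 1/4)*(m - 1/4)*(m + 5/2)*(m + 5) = m^4/2 + 31*m^3/8 + 57*m^2/8 + 35*m/32 - 25/32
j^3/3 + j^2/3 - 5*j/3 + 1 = (j/3 + 1)*(j - 1)^2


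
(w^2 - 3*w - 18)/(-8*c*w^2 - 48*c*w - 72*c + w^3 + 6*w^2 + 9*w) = (w - 6)/(-8*c*w - 24*c + w^2 + 3*w)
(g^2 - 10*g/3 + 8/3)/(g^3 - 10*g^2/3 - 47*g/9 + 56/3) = 3*(3*g^2 - 10*g + 8)/(9*g^3 - 30*g^2 - 47*g + 168)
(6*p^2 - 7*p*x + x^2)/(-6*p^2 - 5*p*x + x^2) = (-p + x)/(p + x)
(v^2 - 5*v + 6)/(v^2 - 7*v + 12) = (v - 2)/(v - 4)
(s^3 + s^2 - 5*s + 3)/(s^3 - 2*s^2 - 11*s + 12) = (s - 1)/(s - 4)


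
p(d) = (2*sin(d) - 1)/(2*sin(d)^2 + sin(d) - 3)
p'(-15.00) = 0.90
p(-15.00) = 0.82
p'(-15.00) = 0.90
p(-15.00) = 0.82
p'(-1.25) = -0.85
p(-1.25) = 1.35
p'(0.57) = -0.96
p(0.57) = -0.04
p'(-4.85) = -307.01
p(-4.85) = -20.84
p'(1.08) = -6.83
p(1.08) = -1.36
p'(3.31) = 0.59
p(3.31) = 0.43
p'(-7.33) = -1.02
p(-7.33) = 1.15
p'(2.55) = 1.01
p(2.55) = -0.06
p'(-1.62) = 0.16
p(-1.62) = 1.50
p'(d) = (-4*sin(d)*cos(d) - cos(d))*(2*sin(d) - 1)/(2*sin(d)^2 + sin(d) - 3)^2 + 2*cos(d)/(2*sin(d)^2 + sin(d) - 3)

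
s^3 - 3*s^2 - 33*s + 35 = (s - 7)*(s - 1)*(s + 5)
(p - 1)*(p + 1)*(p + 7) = p^3 + 7*p^2 - p - 7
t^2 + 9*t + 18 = (t + 3)*(t + 6)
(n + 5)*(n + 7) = n^2 + 12*n + 35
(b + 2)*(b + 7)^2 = b^3 + 16*b^2 + 77*b + 98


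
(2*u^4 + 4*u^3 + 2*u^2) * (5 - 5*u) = -10*u^5 - 10*u^4 + 10*u^3 + 10*u^2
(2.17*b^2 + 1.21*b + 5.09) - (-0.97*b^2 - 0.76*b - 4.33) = 3.14*b^2 + 1.97*b + 9.42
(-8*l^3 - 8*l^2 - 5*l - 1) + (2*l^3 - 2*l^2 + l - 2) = -6*l^3 - 10*l^2 - 4*l - 3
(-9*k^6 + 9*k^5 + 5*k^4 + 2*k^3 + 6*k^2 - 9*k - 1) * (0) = 0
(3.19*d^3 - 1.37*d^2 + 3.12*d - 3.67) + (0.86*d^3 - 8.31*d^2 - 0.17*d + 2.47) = 4.05*d^3 - 9.68*d^2 + 2.95*d - 1.2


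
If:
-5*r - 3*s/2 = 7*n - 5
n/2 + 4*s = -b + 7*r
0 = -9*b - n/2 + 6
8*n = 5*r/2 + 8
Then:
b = 2301/3748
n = 1779/1874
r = -152/937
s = -521/937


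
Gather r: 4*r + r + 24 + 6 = 5*r + 30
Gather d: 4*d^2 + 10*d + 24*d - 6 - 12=4*d^2 + 34*d - 18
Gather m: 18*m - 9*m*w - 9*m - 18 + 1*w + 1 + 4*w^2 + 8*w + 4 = m*(9 - 9*w) + 4*w^2 + 9*w - 13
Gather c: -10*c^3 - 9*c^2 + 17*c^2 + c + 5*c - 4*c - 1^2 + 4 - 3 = -10*c^3 + 8*c^2 + 2*c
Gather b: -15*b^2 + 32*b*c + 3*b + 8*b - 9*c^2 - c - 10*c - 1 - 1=-15*b^2 + b*(32*c + 11) - 9*c^2 - 11*c - 2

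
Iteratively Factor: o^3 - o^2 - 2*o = (o)*(o^2 - o - 2) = o*(o + 1)*(o - 2)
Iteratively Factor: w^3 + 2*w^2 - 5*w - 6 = (w - 2)*(w^2 + 4*w + 3) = (w - 2)*(w + 1)*(w + 3)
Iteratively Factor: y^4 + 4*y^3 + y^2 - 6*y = (y - 1)*(y^3 + 5*y^2 + 6*y) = (y - 1)*(y + 3)*(y^2 + 2*y) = (y - 1)*(y + 2)*(y + 3)*(y)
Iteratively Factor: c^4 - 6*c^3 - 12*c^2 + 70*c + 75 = (c + 1)*(c^3 - 7*c^2 - 5*c + 75) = (c - 5)*(c + 1)*(c^2 - 2*c - 15) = (c - 5)*(c + 1)*(c + 3)*(c - 5)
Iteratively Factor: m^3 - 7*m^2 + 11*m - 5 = (m - 5)*(m^2 - 2*m + 1) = (m - 5)*(m - 1)*(m - 1)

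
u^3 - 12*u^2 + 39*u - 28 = (u - 7)*(u - 4)*(u - 1)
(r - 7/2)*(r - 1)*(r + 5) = r^3 + r^2/2 - 19*r + 35/2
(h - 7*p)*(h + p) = h^2 - 6*h*p - 7*p^2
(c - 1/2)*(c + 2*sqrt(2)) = c^2 - c/2 + 2*sqrt(2)*c - sqrt(2)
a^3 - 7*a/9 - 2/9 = (a - 1)*(a + 1/3)*(a + 2/3)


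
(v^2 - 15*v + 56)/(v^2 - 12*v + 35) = (v - 8)/(v - 5)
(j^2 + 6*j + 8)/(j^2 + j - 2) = (j + 4)/(j - 1)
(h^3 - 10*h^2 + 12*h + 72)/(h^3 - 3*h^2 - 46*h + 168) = (h^2 - 4*h - 12)/(h^2 + 3*h - 28)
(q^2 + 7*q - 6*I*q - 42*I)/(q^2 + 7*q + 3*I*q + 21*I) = (q - 6*I)/(q + 3*I)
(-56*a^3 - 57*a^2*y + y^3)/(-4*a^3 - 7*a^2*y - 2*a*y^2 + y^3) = (-56*a^2 - a*y + y^2)/(-4*a^2 - 3*a*y + y^2)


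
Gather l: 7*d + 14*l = 7*d + 14*l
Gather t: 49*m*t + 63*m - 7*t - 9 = 63*m + t*(49*m - 7) - 9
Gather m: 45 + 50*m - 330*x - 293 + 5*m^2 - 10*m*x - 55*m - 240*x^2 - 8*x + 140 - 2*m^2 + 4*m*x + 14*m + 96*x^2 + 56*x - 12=3*m^2 + m*(9 - 6*x) - 144*x^2 - 282*x - 120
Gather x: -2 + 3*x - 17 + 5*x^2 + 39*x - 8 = 5*x^2 + 42*x - 27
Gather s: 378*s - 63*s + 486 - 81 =315*s + 405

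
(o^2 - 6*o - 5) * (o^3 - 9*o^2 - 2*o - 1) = o^5 - 15*o^4 + 47*o^3 + 56*o^2 + 16*o + 5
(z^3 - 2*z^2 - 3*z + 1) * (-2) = -2*z^3 + 4*z^2 + 6*z - 2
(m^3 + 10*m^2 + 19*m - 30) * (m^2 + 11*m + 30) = m^5 + 21*m^4 + 159*m^3 + 479*m^2 + 240*m - 900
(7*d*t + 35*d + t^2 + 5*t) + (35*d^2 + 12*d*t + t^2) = 35*d^2 + 19*d*t + 35*d + 2*t^2 + 5*t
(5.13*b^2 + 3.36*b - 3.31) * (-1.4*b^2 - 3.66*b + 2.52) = -7.182*b^4 - 23.4798*b^3 + 5.264*b^2 + 20.5818*b - 8.3412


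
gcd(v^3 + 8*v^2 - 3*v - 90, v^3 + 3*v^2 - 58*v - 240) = v^2 + 11*v + 30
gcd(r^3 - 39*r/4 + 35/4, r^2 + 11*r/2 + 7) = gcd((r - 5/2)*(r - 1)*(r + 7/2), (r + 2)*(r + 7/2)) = r + 7/2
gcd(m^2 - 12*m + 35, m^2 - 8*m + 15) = m - 5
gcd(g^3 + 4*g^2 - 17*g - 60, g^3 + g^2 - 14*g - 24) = g^2 - g - 12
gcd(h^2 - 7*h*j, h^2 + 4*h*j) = h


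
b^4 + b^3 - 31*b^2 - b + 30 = (b - 5)*(b - 1)*(b + 1)*(b + 6)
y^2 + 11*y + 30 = (y + 5)*(y + 6)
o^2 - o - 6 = (o - 3)*(o + 2)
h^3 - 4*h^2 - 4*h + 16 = (h - 4)*(h - 2)*(h + 2)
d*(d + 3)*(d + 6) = d^3 + 9*d^2 + 18*d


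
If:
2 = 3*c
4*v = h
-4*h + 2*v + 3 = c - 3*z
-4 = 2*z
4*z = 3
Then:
No Solution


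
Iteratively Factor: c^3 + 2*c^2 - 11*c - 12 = (c - 3)*(c^2 + 5*c + 4) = (c - 3)*(c + 1)*(c + 4)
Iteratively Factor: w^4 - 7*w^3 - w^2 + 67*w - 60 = (w + 3)*(w^3 - 10*w^2 + 29*w - 20) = (w - 4)*(w + 3)*(w^2 - 6*w + 5) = (w - 5)*(w - 4)*(w + 3)*(w - 1)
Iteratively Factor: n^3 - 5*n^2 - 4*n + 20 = (n - 5)*(n^2 - 4) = (n - 5)*(n + 2)*(n - 2)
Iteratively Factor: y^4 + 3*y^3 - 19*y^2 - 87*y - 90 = (y + 3)*(y^3 - 19*y - 30) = (y + 2)*(y + 3)*(y^2 - 2*y - 15) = (y + 2)*(y + 3)^2*(y - 5)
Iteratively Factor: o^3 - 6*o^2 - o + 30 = (o + 2)*(o^2 - 8*o + 15) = (o - 5)*(o + 2)*(o - 3)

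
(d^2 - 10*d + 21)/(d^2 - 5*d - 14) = (d - 3)/(d + 2)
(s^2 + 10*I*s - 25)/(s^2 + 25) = (s + 5*I)/(s - 5*I)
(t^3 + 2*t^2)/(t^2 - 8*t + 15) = t^2*(t + 2)/(t^2 - 8*t + 15)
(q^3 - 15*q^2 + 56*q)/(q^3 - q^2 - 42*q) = (q - 8)/(q + 6)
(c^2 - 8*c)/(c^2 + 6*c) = (c - 8)/(c + 6)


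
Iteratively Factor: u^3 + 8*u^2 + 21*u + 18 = (u + 3)*(u^2 + 5*u + 6) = (u + 2)*(u + 3)*(u + 3)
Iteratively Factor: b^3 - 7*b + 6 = (b - 1)*(b^2 + b - 6) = (b - 2)*(b - 1)*(b + 3)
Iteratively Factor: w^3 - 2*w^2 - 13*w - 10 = (w + 2)*(w^2 - 4*w - 5) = (w - 5)*(w + 2)*(w + 1)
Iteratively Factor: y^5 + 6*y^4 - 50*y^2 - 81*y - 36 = (y + 1)*(y^4 + 5*y^3 - 5*y^2 - 45*y - 36) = (y + 1)*(y + 3)*(y^3 + 2*y^2 - 11*y - 12) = (y + 1)^2*(y + 3)*(y^2 + y - 12) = (y + 1)^2*(y + 3)*(y + 4)*(y - 3)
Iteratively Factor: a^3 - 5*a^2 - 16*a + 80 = (a - 4)*(a^2 - a - 20) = (a - 5)*(a - 4)*(a + 4)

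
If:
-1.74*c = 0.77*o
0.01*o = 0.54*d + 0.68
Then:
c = -0.442528735632184*o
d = 0.0185185185185185*o - 1.25925925925926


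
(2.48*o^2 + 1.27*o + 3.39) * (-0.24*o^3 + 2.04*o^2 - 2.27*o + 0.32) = -0.5952*o^5 + 4.7544*o^4 - 3.8524*o^3 + 4.8263*o^2 - 7.2889*o + 1.0848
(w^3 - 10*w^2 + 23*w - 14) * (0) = 0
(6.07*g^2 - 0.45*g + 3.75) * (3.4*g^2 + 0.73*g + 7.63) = 20.638*g^4 + 2.9011*g^3 + 58.7356*g^2 - 0.696*g + 28.6125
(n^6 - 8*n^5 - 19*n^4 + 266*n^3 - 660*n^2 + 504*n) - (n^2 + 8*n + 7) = n^6 - 8*n^5 - 19*n^4 + 266*n^3 - 661*n^2 + 496*n - 7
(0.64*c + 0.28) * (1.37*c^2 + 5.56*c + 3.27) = 0.8768*c^3 + 3.942*c^2 + 3.6496*c + 0.9156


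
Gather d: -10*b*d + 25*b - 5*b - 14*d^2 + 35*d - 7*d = 20*b - 14*d^2 + d*(28 - 10*b)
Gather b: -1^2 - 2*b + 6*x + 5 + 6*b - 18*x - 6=4*b - 12*x - 2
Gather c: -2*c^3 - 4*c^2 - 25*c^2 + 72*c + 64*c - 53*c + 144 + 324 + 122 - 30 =-2*c^3 - 29*c^2 + 83*c + 560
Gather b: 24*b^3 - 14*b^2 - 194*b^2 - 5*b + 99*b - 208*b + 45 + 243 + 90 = 24*b^3 - 208*b^2 - 114*b + 378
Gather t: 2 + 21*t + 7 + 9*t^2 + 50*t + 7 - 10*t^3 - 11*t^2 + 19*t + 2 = -10*t^3 - 2*t^2 + 90*t + 18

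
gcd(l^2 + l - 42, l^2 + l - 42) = l^2 + l - 42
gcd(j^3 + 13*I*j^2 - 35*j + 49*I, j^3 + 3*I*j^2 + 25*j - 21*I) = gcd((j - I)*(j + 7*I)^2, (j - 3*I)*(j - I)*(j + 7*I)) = j^2 + 6*I*j + 7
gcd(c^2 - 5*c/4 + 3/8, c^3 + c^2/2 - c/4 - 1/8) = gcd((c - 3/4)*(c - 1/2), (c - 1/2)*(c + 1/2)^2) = c - 1/2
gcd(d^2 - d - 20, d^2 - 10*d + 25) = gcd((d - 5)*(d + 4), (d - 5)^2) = d - 5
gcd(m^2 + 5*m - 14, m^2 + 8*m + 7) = m + 7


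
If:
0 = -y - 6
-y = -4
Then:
No Solution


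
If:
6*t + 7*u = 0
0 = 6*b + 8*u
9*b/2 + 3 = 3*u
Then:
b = -4/9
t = -7/18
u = 1/3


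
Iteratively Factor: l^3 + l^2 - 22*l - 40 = (l - 5)*(l^2 + 6*l + 8) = (l - 5)*(l + 4)*(l + 2)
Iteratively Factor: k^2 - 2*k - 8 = (k + 2)*(k - 4)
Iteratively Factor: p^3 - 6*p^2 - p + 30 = (p - 3)*(p^2 - 3*p - 10) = (p - 5)*(p - 3)*(p + 2)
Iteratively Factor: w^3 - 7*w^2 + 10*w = (w - 5)*(w^2 - 2*w) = w*(w - 5)*(w - 2)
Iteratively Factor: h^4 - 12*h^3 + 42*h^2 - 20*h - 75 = (h - 3)*(h^3 - 9*h^2 + 15*h + 25) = (h - 3)*(h + 1)*(h^2 - 10*h + 25) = (h - 5)*(h - 3)*(h + 1)*(h - 5)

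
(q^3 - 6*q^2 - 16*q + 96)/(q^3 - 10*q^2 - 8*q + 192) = (q - 4)/(q - 8)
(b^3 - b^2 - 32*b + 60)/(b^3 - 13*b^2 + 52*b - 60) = (b + 6)/(b - 6)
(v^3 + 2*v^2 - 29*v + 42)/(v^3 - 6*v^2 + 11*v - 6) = (v + 7)/(v - 1)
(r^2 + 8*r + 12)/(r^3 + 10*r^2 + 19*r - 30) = (r + 2)/(r^2 + 4*r - 5)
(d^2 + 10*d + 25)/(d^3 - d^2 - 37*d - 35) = (d + 5)/(d^2 - 6*d - 7)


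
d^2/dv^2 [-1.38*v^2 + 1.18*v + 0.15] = -2.76000000000000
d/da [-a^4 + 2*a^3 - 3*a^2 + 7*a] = -4*a^3 + 6*a^2 - 6*a + 7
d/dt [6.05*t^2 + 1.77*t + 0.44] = 12.1*t + 1.77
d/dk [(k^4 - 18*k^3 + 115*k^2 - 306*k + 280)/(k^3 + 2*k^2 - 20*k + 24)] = (k^4 + 8*k^3 - 183*k^2 + 664*k - 436)/(k^4 + 8*k^3 - 8*k^2 - 96*k + 144)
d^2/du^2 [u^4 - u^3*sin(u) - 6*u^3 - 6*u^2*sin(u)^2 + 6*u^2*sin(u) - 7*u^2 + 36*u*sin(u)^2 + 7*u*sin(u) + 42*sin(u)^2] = u^3*sin(u) - 6*sqrt(2)*u^2*sin(u + pi/4) - 12*u^2*cos(2*u) + 12*u^2 - 13*u*sin(u) - 24*u*sin(2*u) + 24*u*cos(u) + 72*u*cos(2*u) - 36*u + 12*sin(u) + 72*sin(2*u) + 14*cos(u) + 90*cos(2*u) - 20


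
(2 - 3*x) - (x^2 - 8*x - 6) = -x^2 + 5*x + 8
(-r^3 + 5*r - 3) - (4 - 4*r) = -r^3 + 9*r - 7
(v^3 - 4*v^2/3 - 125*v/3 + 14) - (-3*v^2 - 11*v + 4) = v^3 + 5*v^2/3 - 92*v/3 + 10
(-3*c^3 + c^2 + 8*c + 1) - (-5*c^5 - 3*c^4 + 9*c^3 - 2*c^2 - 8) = 5*c^5 + 3*c^4 - 12*c^3 + 3*c^2 + 8*c + 9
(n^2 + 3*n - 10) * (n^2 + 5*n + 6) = n^4 + 8*n^3 + 11*n^2 - 32*n - 60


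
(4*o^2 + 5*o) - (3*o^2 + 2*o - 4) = o^2 + 3*o + 4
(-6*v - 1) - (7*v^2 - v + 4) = -7*v^2 - 5*v - 5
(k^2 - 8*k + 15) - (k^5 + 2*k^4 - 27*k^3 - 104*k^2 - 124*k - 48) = -k^5 - 2*k^4 + 27*k^3 + 105*k^2 + 116*k + 63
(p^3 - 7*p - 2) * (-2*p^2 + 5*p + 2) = -2*p^5 + 5*p^4 + 16*p^3 - 31*p^2 - 24*p - 4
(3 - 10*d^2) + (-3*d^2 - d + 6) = -13*d^2 - d + 9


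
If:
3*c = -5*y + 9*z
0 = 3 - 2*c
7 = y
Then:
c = 3/2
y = 7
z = 79/18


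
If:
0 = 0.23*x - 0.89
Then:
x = 3.87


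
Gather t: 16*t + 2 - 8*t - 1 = 8*t + 1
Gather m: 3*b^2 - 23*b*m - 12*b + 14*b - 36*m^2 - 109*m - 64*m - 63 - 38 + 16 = 3*b^2 + 2*b - 36*m^2 + m*(-23*b - 173) - 85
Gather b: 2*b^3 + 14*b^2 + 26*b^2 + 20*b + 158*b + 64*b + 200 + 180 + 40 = 2*b^3 + 40*b^2 + 242*b + 420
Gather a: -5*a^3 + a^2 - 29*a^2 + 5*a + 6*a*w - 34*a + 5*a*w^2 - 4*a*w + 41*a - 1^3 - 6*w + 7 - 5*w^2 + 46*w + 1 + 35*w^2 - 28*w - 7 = -5*a^3 - 28*a^2 + a*(5*w^2 + 2*w + 12) + 30*w^2 + 12*w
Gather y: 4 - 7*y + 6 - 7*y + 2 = 12 - 14*y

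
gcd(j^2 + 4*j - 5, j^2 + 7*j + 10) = j + 5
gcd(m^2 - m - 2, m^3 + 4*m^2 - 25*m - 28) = m + 1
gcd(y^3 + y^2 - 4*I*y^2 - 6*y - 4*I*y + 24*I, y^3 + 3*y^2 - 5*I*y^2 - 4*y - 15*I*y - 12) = y^2 + y*(3 - 4*I) - 12*I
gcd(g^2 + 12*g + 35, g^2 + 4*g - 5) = g + 5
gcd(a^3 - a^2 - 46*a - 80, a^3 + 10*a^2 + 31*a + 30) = a^2 + 7*a + 10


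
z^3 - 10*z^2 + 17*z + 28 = (z - 7)*(z - 4)*(z + 1)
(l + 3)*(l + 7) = l^2 + 10*l + 21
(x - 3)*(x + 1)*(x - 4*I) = x^3 - 2*x^2 - 4*I*x^2 - 3*x + 8*I*x + 12*I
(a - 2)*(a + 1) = a^2 - a - 2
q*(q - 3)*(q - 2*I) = q^3 - 3*q^2 - 2*I*q^2 + 6*I*q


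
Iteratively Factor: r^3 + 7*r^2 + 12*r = (r + 3)*(r^2 + 4*r) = r*(r + 3)*(r + 4)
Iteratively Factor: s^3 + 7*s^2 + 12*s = (s + 3)*(s^2 + 4*s) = (s + 3)*(s + 4)*(s)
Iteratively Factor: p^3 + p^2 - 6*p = (p + 3)*(p^2 - 2*p) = p*(p + 3)*(p - 2)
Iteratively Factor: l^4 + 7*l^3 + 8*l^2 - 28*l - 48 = (l + 4)*(l^3 + 3*l^2 - 4*l - 12) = (l - 2)*(l + 4)*(l^2 + 5*l + 6) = (l - 2)*(l + 2)*(l + 4)*(l + 3)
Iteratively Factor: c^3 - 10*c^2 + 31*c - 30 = (c - 3)*(c^2 - 7*c + 10) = (c - 3)*(c - 2)*(c - 5)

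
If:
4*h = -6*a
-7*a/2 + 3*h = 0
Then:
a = 0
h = 0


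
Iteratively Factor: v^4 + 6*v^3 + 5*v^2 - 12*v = (v + 3)*(v^3 + 3*v^2 - 4*v) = (v - 1)*(v + 3)*(v^2 + 4*v) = (v - 1)*(v + 3)*(v + 4)*(v)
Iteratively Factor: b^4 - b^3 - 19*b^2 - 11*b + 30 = (b + 3)*(b^3 - 4*b^2 - 7*b + 10) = (b + 2)*(b + 3)*(b^2 - 6*b + 5) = (b - 1)*(b + 2)*(b + 3)*(b - 5)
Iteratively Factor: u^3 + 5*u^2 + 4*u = (u + 4)*(u^2 + u) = (u + 1)*(u + 4)*(u)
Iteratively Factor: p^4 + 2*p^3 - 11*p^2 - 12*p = (p + 4)*(p^3 - 2*p^2 - 3*p) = p*(p + 4)*(p^2 - 2*p - 3) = p*(p + 1)*(p + 4)*(p - 3)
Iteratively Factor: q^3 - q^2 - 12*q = (q - 4)*(q^2 + 3*q) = q*(q - 4)*(q + 3)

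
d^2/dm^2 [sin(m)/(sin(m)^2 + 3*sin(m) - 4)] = (-sin(m)^4 + 2*sin(m)^3 - 20*sin(m)^2 - 32*sin(m) - 24)/((sin(m) - 1)^2*(sin(m) + 4)^3)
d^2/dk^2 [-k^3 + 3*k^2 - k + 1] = 6 - 6*k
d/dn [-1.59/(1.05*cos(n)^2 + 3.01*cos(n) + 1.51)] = -(3.339*cos(n) + 4.7859)*sin(n)/(1.05*cos(n)^2 + 3.01*cos(n) + 1.51)^2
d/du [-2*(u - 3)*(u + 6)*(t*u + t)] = 2*t*(-3*u^2 - 8*u + 15)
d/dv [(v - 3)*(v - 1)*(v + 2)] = 3*v^2 - 4*v - 5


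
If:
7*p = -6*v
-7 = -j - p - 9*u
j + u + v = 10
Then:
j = 83/8 - 69*v/56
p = -6*v/7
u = 13*v/56 - 3/8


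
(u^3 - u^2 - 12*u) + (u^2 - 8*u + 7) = u^3 - 20*u + 7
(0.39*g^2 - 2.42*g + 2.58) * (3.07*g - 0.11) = 1.1973*g^3 - 7.4723*g^2 + 8.1868*g - 0.2838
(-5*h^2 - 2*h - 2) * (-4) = 20*h^2 + 8*h + 8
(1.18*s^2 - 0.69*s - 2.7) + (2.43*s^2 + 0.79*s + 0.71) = 3.61*s^2 + 0.1*s - 1.99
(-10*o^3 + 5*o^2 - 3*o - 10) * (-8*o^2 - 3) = 80*o^5 - 40*o^4 + 54*o^3 + 65*o^2 + 9*o + 30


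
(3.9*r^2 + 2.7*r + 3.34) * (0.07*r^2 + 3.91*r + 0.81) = 0.273*r^4 + 15.438*r^3 + 13.9498*r^2 + 15.2464*r + 2.7054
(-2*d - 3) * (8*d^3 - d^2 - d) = -16*d^4 - 22*d^3 + 5*d^2 + 3*d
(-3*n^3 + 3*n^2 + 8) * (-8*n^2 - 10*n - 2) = 24*n^5 + 6*n^4 - 24*n^3 - 70*n^2 - 80*n - 16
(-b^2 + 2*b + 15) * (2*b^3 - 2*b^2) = -2*b^5 + 6*b^4 + 26*b^3 - 30*b^2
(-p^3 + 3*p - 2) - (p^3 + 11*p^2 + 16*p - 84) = -2*p^3 - 11*p^2 - 13*p + 82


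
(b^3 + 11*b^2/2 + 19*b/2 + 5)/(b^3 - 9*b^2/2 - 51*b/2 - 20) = (b + 2)/(b - 8)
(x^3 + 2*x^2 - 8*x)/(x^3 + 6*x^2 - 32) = x/(x + 4)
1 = 1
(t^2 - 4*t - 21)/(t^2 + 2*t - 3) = (t - 7)/(t - 1)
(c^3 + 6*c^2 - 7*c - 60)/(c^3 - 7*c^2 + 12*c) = (c^2 + 9*c + 20)/(c*(c - 4))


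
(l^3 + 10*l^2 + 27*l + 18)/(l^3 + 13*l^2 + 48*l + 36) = (l + 3)/(l + 6)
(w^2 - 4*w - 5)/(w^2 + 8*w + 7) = (w - 5)/(w + 7)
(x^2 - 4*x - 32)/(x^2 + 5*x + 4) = (x - 8)/(x + 1)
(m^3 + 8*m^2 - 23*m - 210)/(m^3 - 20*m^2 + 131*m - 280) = (m^2 + 13*m + 42)/(m^2 - 15*m + 56)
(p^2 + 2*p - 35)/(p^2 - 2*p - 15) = (p + 7)/(p + 3)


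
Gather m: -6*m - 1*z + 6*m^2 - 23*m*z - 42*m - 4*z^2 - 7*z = 6*m^2 + m*(-23*z - 48) - 4*z^2 - 8*z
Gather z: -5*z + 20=20 - 5*z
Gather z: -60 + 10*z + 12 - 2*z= 8*z - 48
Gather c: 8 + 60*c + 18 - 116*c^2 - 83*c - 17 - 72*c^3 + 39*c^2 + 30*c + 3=-72*c^3 - 77*c^2 + 7*c + 12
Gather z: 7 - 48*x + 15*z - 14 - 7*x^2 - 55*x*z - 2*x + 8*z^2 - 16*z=-7*x^2 - 50*x + 8*z^2 + z*(-55*x - 1) - 7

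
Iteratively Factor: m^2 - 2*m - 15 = (m + 3)*(m - 5)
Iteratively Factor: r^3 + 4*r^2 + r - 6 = (r - 1)*(r^2 + 5*r + 6) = (r - 1)*(r + 3)*(r + 2)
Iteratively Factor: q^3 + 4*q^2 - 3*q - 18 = (q + 3)*(q^2 + q - 6) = (q + 3)^2*(q - 2)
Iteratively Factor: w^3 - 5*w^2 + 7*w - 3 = (w - 3)*(w^2 - 2*w + 1) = (w - 3)*(w - 1)*(w - 1)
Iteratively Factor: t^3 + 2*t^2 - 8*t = (t)*(t^2 + 2*t - 8) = t*(t - 2)*(t + 4)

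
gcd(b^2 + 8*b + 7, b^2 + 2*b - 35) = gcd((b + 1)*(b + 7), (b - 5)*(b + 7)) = b + 7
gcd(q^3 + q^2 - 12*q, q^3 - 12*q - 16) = 1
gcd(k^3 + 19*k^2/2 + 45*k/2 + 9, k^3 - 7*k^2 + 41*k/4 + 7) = k + 1/2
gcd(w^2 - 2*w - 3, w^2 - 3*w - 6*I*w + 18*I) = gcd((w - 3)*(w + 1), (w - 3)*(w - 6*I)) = w - 3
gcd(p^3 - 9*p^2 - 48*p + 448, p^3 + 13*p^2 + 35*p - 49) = p + 7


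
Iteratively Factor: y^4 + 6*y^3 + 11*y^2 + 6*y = (y)*(y^3 + 6*y^2 + 11*y + 6) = y*(y + 3)*(y^2 + 3*y + 2) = y*(y + 1)*(y + 3)*(y + 2)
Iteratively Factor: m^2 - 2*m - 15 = (m - 5)*(m + 3)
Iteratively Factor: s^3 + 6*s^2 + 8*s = (s)*(s^2 + 6*s + 8) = s*(s + 2)*(s + 4)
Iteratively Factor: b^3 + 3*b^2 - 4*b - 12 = (b + 2)*(b^2 + b - 6) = (b - 2)*(b + 2)*(b + 3)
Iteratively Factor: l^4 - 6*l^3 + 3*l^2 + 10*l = (l + 1)*(l^3 - 7*l^2 + 10*l) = l*(l + 1)*(l^2 - 7*l + 10) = l*(l - 2)*(l + 1)*(l - 5)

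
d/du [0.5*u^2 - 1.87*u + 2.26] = 1.0*u - 1.87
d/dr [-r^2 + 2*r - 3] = 2 - 2*r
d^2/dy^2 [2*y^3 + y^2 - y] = 12*y + 2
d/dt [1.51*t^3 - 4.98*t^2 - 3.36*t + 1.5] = 4.53*t^2 - 9.96*t - 3.36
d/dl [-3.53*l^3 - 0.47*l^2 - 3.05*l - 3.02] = -10.59*l^2 - 0.94*l - 3.05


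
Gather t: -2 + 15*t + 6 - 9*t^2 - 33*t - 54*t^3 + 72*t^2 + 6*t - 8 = -54*t^3 + 63*t^2 - 12*t - 4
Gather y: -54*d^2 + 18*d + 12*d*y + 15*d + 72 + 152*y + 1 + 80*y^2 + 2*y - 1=-54*d^2 + 33*d + 80*y^2 + y*(12*d + 154) + 72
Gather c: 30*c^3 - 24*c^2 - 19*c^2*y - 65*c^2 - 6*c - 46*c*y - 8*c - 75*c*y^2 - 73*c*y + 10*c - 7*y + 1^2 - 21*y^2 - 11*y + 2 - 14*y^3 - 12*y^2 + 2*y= 30*c^3 + c^2*(-19*y - 89) + c*(-75*y^2 - 119*y - 4) - 14*y^3 - 33*y^2 - 16*y + 3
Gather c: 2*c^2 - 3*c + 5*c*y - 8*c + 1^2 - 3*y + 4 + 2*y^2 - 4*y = 2*c^2 + c*(5*y - 11) + 2*y^2 - 7*y + 5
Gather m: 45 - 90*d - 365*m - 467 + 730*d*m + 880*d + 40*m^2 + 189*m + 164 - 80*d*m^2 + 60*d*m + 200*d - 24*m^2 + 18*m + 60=990*d + m^2*(16 - 80*d) + m*(790*d - 158) - 198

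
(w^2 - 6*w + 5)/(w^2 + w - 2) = (w - 5)/(w + 2)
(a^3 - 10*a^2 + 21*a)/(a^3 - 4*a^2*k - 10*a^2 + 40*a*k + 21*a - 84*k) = a/(a - 4*k)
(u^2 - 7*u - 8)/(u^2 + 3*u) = (u^2 - 7*u - 8)/(u*(u + 3))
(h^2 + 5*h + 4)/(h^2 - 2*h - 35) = (h^2 + 5*h + 4)/(h^2 - 2*h - 35)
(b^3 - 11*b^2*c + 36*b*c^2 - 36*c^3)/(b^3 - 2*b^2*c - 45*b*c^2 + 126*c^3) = (b - 2*c)/(b + 7*c)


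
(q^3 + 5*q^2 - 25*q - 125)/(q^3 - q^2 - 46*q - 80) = (q^2 - 25)/(q^2 - 6*q - 16)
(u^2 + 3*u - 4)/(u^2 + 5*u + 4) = (u - 1)/(u + 1)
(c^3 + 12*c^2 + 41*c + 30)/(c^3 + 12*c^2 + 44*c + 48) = (c^2 + 6*c + 5)/(c^2 + 6*c + 8)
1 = 1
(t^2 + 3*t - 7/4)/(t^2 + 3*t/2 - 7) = (t - 1/2)/(t - 2)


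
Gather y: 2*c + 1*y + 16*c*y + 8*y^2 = 2*c + 8*y^2 + y*(16*c + 1)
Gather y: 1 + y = y + 1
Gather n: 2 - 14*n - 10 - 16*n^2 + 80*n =-16*n^2 + 66*n - 8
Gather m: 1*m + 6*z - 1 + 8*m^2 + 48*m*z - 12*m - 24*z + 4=8*m^2 + m*(48*z - 11) - 18*z + 3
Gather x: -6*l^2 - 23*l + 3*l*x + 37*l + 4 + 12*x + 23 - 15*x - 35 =-6*l^2 + 14*l + x*(3*l - 3) - 8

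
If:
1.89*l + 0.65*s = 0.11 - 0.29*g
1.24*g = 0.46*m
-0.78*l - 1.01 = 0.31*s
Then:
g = 0.348806366047745*s + 8.8183023872679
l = -0.397435897435897*s - 1.29487179487179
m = 0.940260638911314*s + 23.7710760004613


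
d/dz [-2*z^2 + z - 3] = 1 - 4*z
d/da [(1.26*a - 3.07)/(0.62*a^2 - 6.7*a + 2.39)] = (-0.7812*a^2 + 3.8068*a - 17.5576)/(0.3844*a^4 - 8.308*a^3 + 47.8536*a^2 - 32.026*a + 5.7121)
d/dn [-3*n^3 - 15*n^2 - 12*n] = -9*n^2 - 30*n - 12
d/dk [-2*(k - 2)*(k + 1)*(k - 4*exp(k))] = 8*k^2*exp(k) - 6*k^2 + 8*k*exp(k) + 4*k - 24*exp(k) + 4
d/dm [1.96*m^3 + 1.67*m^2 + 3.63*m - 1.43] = 5.88*m^2 + 3.34*m + 3.63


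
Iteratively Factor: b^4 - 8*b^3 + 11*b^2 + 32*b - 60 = (b - 2)*(b^3 - 6*b^2 - b + 30) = (b - 5)*(b - 2)*(b^2 - b - 6) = (b - 5)*(b - 2)*(b + 2)*(b - 3)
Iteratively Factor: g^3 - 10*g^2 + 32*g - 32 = (g - 4)*(g^2 - 6*g + 8) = (g - 4)*(g - 2)*(g - 4)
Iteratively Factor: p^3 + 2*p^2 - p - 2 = (p - 1)*(p^2 + 3*p + 2) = (p - 1)*(p + 2)*(p + 1)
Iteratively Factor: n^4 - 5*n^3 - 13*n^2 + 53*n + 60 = (n + 3)*(n^3 - 8*n^2 + 11*n + 20) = (n - 5)*(n + 3)*(n^2 - 3*n - 4) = (n - 5)*(n + 1)*(n + 3)*(n - 4)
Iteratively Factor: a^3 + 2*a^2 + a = (a + 1)*(a^2 + a) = (a + 1)^2*(a)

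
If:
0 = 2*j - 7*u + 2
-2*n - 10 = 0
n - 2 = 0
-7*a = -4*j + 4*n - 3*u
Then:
No Solution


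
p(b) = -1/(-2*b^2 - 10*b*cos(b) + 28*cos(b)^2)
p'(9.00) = 0.01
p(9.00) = 0.02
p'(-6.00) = -0.13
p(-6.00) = -0.09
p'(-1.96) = 0.08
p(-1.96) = 0.09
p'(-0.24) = 0.01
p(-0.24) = -0.03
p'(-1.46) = 4.77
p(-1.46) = 0.43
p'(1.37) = -0.17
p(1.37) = 0.19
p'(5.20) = -0.01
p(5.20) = 0.01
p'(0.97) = -11.04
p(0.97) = -0.63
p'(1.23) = -0.89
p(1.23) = 0.25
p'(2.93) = 0.01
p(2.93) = -0.03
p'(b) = -(-10*b*sin(b) + 4*b + 56*sin(b)*cos(b) + 10*cos(b))/(-2*b^2 - 10*b*cos(b) + 28*cos(b)^2)^2 = (5*b*sin(b) - 2*b - 14*sin(2*b) - 5*cos(b))/(2*(b - 2*cos(b))^2*(b + 7*cos(b))^2)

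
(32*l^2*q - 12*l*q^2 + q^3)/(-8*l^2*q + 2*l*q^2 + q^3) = (32*l^2 - 12*l*q + q^2)/(-8*l^2 + 2*l*q + q^2)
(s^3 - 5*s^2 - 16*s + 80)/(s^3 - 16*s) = (s - 5)/s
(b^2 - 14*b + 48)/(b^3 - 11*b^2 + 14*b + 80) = (b - 6)/(b^2 - 3*b - 10)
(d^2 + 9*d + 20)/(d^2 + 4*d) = (d + 5)/d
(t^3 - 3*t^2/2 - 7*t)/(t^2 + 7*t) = (t^2 - 3*t/2 - 7)/(t + 7)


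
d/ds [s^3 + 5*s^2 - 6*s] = 3*s^2 + 10*s - 6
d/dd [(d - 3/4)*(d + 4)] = 2*d + 13/4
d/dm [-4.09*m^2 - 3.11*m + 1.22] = -8.18*m - 3.11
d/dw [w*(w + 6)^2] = 3*(w + 2)*(w + 6)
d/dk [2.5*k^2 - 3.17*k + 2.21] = 5.0*k - 3.17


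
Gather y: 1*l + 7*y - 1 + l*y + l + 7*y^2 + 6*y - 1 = 2*l + 7*y^2 + y*(l + 13) - 2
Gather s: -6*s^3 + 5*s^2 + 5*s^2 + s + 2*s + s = -6*s^3 + 10*s^2 + 4*s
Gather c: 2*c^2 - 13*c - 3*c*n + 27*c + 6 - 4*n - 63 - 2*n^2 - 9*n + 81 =2*c^2 + c*(14 - 3*n) - 2*n^2 - 13*n + 24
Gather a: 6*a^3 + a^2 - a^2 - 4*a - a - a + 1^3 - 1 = 6*a^3 - 6*a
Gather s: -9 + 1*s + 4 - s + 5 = 0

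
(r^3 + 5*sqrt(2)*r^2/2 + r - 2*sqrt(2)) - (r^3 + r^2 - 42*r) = -r^2 + 5*sqrt(2)*r^2/2 + 43*r - 2*sqrt(2)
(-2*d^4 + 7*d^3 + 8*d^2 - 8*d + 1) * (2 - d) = 2*d^5 - 11*d^4 + 6*d^3 + 24*d^2 - 17*d + 2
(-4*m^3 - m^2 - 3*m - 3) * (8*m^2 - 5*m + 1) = -32*m^5 + 12*m^4 - 23*m^3 - 10*m^2 + 12*m - 3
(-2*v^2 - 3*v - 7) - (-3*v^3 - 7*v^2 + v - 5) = 3*v^3 + 5*v^2 - 4*v - 2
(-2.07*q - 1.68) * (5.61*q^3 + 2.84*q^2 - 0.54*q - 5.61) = -11.6127*q^4 - 15.3036*q^3 - 3.6534*q^2 + 12.5199*q + 9.4248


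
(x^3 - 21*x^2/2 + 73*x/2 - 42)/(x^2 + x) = (2*x^3 - 21*x^2 + 73*x - 84)/(2*x*(x + 1))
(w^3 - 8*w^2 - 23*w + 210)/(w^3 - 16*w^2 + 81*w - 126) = (w + 5)/(w - 3)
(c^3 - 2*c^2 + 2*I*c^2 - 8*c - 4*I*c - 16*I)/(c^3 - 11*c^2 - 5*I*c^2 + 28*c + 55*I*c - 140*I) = (c^2 + 2*c*(1 + I) + 4*I)/(c^2 - c*(7 + 5*I) + 35*I)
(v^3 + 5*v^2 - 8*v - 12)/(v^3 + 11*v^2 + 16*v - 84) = (v + 1)/(v + 7)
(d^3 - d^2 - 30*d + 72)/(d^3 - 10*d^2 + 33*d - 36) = (d + 6)/(d - 3)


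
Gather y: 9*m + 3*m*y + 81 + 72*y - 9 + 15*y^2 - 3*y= 9*m + 15*y^2 + y*(3*m + 69) + 72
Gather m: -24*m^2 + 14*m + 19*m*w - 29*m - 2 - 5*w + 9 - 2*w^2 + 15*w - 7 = -24*m^2 + m*(19*w - 15) - 2*w^2 + 10*w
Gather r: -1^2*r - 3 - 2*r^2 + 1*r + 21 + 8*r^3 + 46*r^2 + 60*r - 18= 8*r^3 + 44*r^2 + 60*r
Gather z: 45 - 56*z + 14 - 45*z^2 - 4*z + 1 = -45*z^2 - 60*z + 60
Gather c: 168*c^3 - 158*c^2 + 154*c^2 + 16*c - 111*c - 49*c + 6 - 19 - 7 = 168*c^3 - 4*c^2 - 144*c - 20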